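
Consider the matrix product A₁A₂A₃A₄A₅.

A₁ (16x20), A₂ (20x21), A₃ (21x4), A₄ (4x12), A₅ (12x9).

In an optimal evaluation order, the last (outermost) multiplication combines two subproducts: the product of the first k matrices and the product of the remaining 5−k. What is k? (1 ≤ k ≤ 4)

3

Adjacent pairs: A₁A₂ = 16·20·21 = 6720; A₂A₃ = 20·21·4 = 1680; A₃A₄ = 21·4·12 = 1008; A₄A₅ = 4·12·9 = 432.
Length 3: A₁..A₃: k=1: 0+1680+16·20·4=2960; k=2: 6720+0+16·21·4=8064 → min 2960 | A₂..A₄: k=2: 0+1008+20·21·12=6048; k=3: 1680+0+20·4·12=2640 → min 2640 | A₃..A₅: k=3: 0+432+21·4·9=1188; k=4: 1008+0+21·12·9=3276 → min 1188.
Length 4: A₁..A₄: k=1: 0+2640+16·20·12=6480; k=2: 6720+1008+16·21·12=11760; k=3: 2960+0+16·4·12=3728 → min 3728 | A₂..A₅: k=2: 0+1188+20·21·9=4968; k=3: 1680+432+20·4·9=2832; k=4: 2640+0+20·12·9=4800 → min 2832.
Top-level splits: k=1: (A₁..A₁)·(A₂..A₅) → 0+2832+16·20·9 = 5712; k=2: (A₁..A₂)·(A₃..A₅) → 6720+1188+16·21·9 = 10932; k=3: (A₁..A₃)·(A₄..A₅) → 2960+432+16·4·9 = 3968; k=4: (A₁..A₄)·(A₅..A₅) → 3728+0+16·12·9 = 5456.
Best split is after A₃, i.e. k = 3.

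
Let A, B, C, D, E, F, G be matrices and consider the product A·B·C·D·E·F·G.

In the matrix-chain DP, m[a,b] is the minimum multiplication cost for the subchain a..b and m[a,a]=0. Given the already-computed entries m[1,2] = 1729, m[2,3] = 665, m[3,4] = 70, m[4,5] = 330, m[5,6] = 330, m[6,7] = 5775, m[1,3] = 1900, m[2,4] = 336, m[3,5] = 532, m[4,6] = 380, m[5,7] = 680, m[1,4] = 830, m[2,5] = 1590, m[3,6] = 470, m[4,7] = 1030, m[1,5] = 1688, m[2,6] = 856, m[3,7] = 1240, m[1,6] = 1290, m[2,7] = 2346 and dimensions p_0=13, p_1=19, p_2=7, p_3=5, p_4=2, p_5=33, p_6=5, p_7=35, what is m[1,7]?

m[1,7] = min over k∈[1,6] of m[1,k]+m[k+1,7]+p_{0}·p_k·p_{7}.
k=1: 0 + 2346 + 13·19·35 = 10991; k=2: 1729 + 1240 + 13·7·35 = 6154; k=3: 1900 + 1030 + 13·5·35 = 5205; k=4: 830 + 680 + 13·2·35 = 2420; k=5: 1688 + 5775 + 13·33·35 = 22478; k=6: 1290 + 0 + 13·5·35 = 3565.
Minimum: 2420 at k=4.

2420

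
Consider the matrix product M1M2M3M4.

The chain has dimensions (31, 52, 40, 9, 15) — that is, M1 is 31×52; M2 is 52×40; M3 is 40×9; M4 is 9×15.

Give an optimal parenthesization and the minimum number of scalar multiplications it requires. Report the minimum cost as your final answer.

Adjacent pairs: M1M2 = 31·52·40 = 64480; M2M3 = 52·40·9 = 18720; M3M4 = 40·9·15 = 5400.
Length 3: M1..M3: k=1: 0+18720+31·52·9=33228; k=2: 64480+0+31·40·9=75640 → min 33228 | M2..M4: k=2: 0+5400+52·40·15=36600; k=3: 18720+0+52·9·15=25740 → min 25740.
Length 4: M1..M4: k=1: 0+25740+31·52·15=49920; k=2: 64480+5400+31·40·15=88480; k=3: 33228+0+31·9·15=37413 → min 37413.
Optimal parenthesization: ((M1(M2M3))M4) with cost 37413.

37413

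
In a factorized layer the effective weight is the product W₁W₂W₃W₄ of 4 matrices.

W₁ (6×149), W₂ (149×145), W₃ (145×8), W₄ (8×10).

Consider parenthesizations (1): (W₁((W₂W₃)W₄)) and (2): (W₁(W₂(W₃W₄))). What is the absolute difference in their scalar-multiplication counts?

42890

Order (1) = (W₁((W₂W₃)W₄)): (W₂W₃): 149×145 by 145×8 → 149×8, cost 149·145·8 = 172840; ((W₂W₃)W₄): 149×8 by 8×10 → 149×10, cost 149·8·10 = 11920; cumulative 184760; (W₁((W₂W₃)W₄)): 6×149 by 149×10 → 6×10, cost 6·149·10 = 8940; cumulative 193700. Total 193700.
Order (2) = (W₁(W₂(W₃W₄))): (W₃W₄): 145×8 by 8×10 → 145×10, cost 145·8·10 = 11600; (W₂(W₃W₄)): 149×145 by 145×10 → 149×10, cost 149·145·10 = 216050; cumulative 227650; (W₁(W₂(W₃W₄))): 6×149 by 149×10 → 6×10, cost 6·149·10 = 8940; cumulative 236590. Total 236590.
Difference: |193700 − 236590| = 42890.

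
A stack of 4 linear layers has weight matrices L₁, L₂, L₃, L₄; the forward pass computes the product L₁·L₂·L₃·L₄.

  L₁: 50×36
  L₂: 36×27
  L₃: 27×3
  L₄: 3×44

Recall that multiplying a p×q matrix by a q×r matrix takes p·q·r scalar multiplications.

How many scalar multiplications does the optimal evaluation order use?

Adjacent pairs: L₁L₂ = 50·36·27 = 48600; L₂L₃ = 36·27·3 = 2916; L₃L₄ = 27·3·44 = 3564.
Length 3: L₁..L₃: k=1: 0+2916+50·36·3=8316; k=2: 48600+0+50·27·3=52650 → min 8316 | L₂..L₄: k=2: 0+3564+36·27·44=46332; k=3: 2916+0+36·3·44=7668 → min 7668.
Length 4: L₁..L₄: k=1: 0+7668+50·36·44=86868; k=2: 48600+3564+50·27·44=111564; k=3: 8316+0+50·3·44=14916 → min 14916.
Optimal order: ((L₁·(L₂·L₃))·L₄) with cost 14916.

14916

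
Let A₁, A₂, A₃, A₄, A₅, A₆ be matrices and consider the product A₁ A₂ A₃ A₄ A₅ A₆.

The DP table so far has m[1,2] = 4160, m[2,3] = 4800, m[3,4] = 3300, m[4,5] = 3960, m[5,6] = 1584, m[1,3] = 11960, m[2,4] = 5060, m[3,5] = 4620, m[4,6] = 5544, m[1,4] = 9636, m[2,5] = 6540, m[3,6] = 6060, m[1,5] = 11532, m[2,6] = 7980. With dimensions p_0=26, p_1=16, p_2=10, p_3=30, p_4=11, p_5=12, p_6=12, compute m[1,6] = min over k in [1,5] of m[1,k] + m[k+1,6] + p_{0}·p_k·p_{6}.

12972

m[1,6] = min over k∈[1,5] of m[1,k]+m[k+1,6]+p_{0}·p_k·p_{6}.
k=1: 0 + 7980 + 26·16·12 = 12972; k=2: 4160 + 6060 + 26·10·12 = 13340; k=3: 11960 + 5544 + 26·30·12 = 26864; k=4: 9636 + 1584 + 26·11·12 = 14652; k=5: 11532 + 0 + 26·12·12 = 15276.
Minimum: 12972 at k=1.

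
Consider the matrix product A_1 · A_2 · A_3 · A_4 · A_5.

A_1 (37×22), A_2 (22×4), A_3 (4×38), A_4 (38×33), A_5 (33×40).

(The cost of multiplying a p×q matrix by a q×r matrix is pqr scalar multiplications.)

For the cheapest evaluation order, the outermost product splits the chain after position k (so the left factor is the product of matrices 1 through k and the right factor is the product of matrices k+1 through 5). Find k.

2

Adjacent pairs: A_1A_2 = 37·22·4 = 3256; A_2A_3 = 22·4·38 = 3344; A_3A_4 = 4·38·33 = 5016; A_4A_5 = 38·33·40 = 50160.
Length 3: A_1..A_3: k=1: 0+3344+37·22·38=34276; k=2: 3256+0+37·4·38=8880 → min 8880 | A_2..A_4: k=2: 0+5016+22·4·33=7920; k=3: 3344+0+22·38·33=30932 → min 7920 | A_3..A_5: k=3: 0+50160+4·38·40=56240; k=4: 5016+0+4·33·40=10296 → min 10296.
Length 4: A_1..A_4: k=1: 0+7920+37·22·33=34782; k=2: 3256+5016+37·4·33=13156; k=3: 8880+0+37·38·33=55278 → min 13156 | A_2..A_5: k=2: 0+10296+22·4·40=13816; k=3: 3344+50160+22·38·40=86944; k=4: 7920+0+22·33·40=36960 → min 13816.
Top-level splits: k=1: (A_1..A_1)·(A_2..A_5) → 0+13816+37·22·40 = 46376; k=2: (A_1..A_2)·(A_3..A_5) → 3256+10296+37·4·40 = 19472; k=3: (A_1..A_3)·(A_4..A_5) → 8880+50160+37·38·40 = 115280; k=4: (A_1..A_4)·(A_5..A_5) → 13156+0+37·33·40 = 61996.
Best split is after A_2, i.e. k = 2.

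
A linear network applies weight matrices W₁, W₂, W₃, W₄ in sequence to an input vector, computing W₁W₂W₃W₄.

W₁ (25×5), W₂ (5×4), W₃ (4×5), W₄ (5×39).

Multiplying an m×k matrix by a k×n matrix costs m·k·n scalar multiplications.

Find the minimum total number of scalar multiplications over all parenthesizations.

5180

Adjacent pairs: W₁W₂ = 25·5·4 = 500; W₂W₃ = 5·4·5 = 100; W₃W₄ = 4·5·39 = 780.
Length 3: W₁..W₃: k=1: 0+100+25·5·5=725; k=2: 500+0+25·4·5=1000 → min 725 | W₂..W₄: k=2: 0+780+5·4·39=1560; k=3: 100+0+5·5·39=1075 → min 1075.
Length 4: W₁..W₄: k=1: 0+1075+25·5·39=5950; k=2: 500+780+25·4·39=5180; k=3: 725+0+25·5·39=5600 → min 5180.
Optimal order: ((W₁W₂)(W₃W₄)) with cost 5180.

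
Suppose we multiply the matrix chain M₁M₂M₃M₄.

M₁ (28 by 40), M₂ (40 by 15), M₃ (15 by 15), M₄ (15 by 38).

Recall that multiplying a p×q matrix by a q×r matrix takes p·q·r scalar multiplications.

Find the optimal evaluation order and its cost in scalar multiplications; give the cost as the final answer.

Adjacent pairs: M₁M₂ = 28·40·15 = 16800; M₂M₃ = 40·15·15 = 9000; M₃M₄ = 15·15·38 = 8550.
Length 3: M₁..M₃: k=1: 0+9000+28·40·15=25800; k=2: 16800+0+28·15·15=23100 → min 23100 | M₂..M₄: k=2: 0+8550+40·15·38=31350; k=3: 9000+0+40·15·38=31800 → min 31350.
Length 4: M₁..M₄: k=1: 0+31350+28·40·38=73910; k=2: 16800+8550+28·15·38=41310; k=3: 23100+0+28·15·38=39060 → min 39060.
Optimal parenthesization: (((M₁M₂)M₃)M₄) with cost 39060.

39060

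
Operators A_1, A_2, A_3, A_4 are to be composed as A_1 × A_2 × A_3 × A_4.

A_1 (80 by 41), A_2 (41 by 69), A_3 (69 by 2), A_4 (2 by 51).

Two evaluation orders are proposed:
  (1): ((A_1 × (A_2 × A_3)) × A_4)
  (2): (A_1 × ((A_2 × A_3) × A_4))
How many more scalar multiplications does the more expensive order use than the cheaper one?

156742

Order (1) = ((A_1 × (A_2 × A_3)) × A_4): (A_2 × A_3): 41×69 by 69×2 → 41×2, cost 41·69·2 = 5658; (A_1 × (A_2 × A_3)): 80×41 by 41×2 → 80×2, cost 80·41·2 = 6560; cumulative 12218; ((A_1 × (A_2 × A_3)) × A_4): 80×2 by 2×51 → 80×51, cost 80·2·51 = 8160; cumulative 20378. Total 20378.
Order (2) = (A_1 × ((A_2 × A_3) × A_4)): (A_2 × A_3): 41×69 by 69×2 → 41×2, cost 41·69·2 = 5658; ((A_2 × A_3) × A_4): 41×2 by 2×51 → 41×51, cost 41·2·51 = 4182; cumulative 9840; (A_1 × ((A_2 × A_3) × A_4)): 80×41 by 41×51 → 80×51, cost 80·41·51 = 167280; cumulative 177120. Total 177120.
Difference: |20378 − 177120| = 156742.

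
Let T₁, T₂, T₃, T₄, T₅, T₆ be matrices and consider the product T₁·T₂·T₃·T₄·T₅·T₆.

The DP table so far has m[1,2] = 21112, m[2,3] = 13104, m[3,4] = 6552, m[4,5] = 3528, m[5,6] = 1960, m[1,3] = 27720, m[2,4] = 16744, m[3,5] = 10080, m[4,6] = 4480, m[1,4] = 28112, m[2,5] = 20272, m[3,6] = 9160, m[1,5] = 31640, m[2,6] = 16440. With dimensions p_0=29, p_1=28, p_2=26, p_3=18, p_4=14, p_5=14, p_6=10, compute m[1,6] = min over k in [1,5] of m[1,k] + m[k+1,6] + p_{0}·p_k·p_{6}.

m[1,6] = min over k∈[1,5] of m[1,k]+m[k+1,6]+p_{0}·p_k·p_{6}.
k=1: 0 + 16440 + 29·28·10 = 24560; k=2: 21112 + 9160 + 29·26·10 = 37812; k=3: 27720 + 4480 + 29·18·10 = 37420; k=4: 28112 + 1960 + 29·14·10 = 34132; k=5: 31640 + 0 + 29·14·10 = 35700.
Minimum: 24560 at k=1.

24560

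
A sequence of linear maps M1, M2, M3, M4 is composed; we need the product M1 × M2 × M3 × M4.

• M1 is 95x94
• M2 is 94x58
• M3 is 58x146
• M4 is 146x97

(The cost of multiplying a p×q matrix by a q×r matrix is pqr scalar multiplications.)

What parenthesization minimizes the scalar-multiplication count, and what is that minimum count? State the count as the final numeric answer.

1873806

Adjacent pairs: M1M2 = 95·94·58 = 517940; M2M3 = 94·58·146 = 795992; M3M4 = 58·146·97 = 821396.
Length 3: M1..M3: k=1: 0+795992+95·94·146=2099772; k=2: 517940+0+95·58·146=1322400 → min 1322400 | M2..M4: k=2: 0+821396+94·58·97=1350240; k=3: 795992+0+94·146·97=2127220 → min 1350240.
Length 4: M1..M4: k=1: 0+1350240+95·94·97=2216450; k=2: 517940+821396+95·58·97=1873806; k=3: 1322400+0+95·146·97=2667790 → min 1873806.
Optimal parenthesization: ((M1 × M2) × (M3 × M4)) with cost 1873806.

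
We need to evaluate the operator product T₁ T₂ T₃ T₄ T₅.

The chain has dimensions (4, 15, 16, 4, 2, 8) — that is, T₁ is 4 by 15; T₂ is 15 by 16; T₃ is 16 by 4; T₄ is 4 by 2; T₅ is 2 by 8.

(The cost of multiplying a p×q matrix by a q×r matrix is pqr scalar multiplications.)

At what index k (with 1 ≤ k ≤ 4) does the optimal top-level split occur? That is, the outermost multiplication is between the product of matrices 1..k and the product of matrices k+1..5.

Adjacent pairs: T₁T₂ = 4·15·16 = 960; T₂T₃ = 15·16·4 = 960; T₃T₄ = 16·4·2 = 128; T₄T₅ = 4·2·8 = 64.
Length 3: T₁..T₃: k=1: 0+960+4·15·4=1200; k=2: 960+0+4·16·4=1216 → min 1200 | T₂..T₄: k=2: 0+128+15·16·2=608; k=3: 960+0+15·4·2=1080 → min 608 | T₃..T₅: k=3: 0+64+16·4·8=576; k=4: 128+0+16·2·8=384 → min 384.
Length 4: T₁..T₄: k=1: 0+608+4·15·2=728; k=2: 960+128+4·16·2=1216; k=3: 1200+0+4·4·2=1232 → min 728 | T₂..T₅: k=2: 0+384+15·16·8=2304; k=3: 960+64+15·4·8=1504; k=4: 608+0+15·2·8=848 → min 848.
Top-level splits: k=1: (T₁..T₁)·(T₂..T₅) → 0+848+4·15·8 = 1328; k=2: (T₁..T₂)·(T₃..T₅) → 960+384+4·16·8 = 1856; k=3: (T₁..T₃)·(T₄..T₅) → 1200+64+4·4·8 = 1392; k=4: (T₁..T₄)·(T₅..T₅) → 728+0+4·2·8 = 792.
Best split is after T₄, i.e. k = 4.

4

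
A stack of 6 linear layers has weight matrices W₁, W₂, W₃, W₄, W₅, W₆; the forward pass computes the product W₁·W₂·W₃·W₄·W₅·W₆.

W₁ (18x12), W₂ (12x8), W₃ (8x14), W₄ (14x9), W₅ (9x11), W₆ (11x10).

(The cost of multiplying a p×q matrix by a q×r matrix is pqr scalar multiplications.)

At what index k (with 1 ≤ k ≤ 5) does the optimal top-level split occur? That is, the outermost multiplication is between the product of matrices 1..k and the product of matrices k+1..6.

1

Adjacent pairs: W₁W₂ = 18·12·8 = 1728; W₂W₃ = 12·8·14 = 1344; W₃W₄ = 8·14·9 = 1008; W₄W₅ = 14·9·11 = 1386; W₅W₆ = 9·11·10 = 990.
Length 3: W₁..W₃: k=1: 0+1344+18·12·14=4368; k=2: 1728+0+18·8·14=3744 → min 3744 | W₂..W₄: k=2: 0+1008+12·8·9=1872; k=3: 1344+0+12·14·9=2856 → min 1872 | W₃..W₅: k=3: 0+1386+8·14·11=2618; k=4: 1008+0+8·9·11=1800 → min 1800 | W₄..W₆: k=4: 0+990+14·9·10=2250; k=5: 1386+0+14·11·10=2926 → min 2250.
Length 4: W₁..W₄: k=1: 0+1872+18·12·9=3816; k=2: 1728+1008+18·8·9=4032; k=3: 3744+0+18·14·9=6012 → min 3816 | W₂..W₅: k=2: 0+1800+12·8·11=2856; k=3: 1344+1386+12·14·11=4578; k=4: 1872+0+12·9·11=3060 → min 2856 | W₃..W₆: k=3: 0+2250+8·14·10=3370; k=4: 1008+990+8·9·10=2718; k=5: 1800+0+8·11·10=2680 → min 2680.
Length 5: W₁..W₅: k=1: 0+2856+18·12·11=5232; k=2: 1728+1800+18·8·11=5112; k=3: 3744+1386+18·14·11=7902; k=4: 3816+0+18·9·11=5598 → min 5112 | W₂..W₆: k=2: 0+2680+12·8·10=3640; k=3: 1344+2250+12·14·10=5274; k=4: 1872+990+12·9·10=3942; k=5: 2856+0+12·11·10=4176 → min 3640.
Top-level splits: k=1: (W₁..W₁)·(W₂..W₆) → 0+3640+18·12·10 = 5800; k=2: (W₁..W₂)·(W₃..W₆) → 1728+2680+18·8·10 = 5848; k=3: (W₁..W₃)·(W₄..W₆) → 3744+2250+18·14·10 = 8514; k=4: (W₁..W₄)·(W₅..W₆) → 3816+990+18·9·10 = 6426; k=5: (W₁..W₅)·(W₆..W₆) → 5112+0+18·11·10 = 7092.
Best split is after W₁, i.e. k = 1.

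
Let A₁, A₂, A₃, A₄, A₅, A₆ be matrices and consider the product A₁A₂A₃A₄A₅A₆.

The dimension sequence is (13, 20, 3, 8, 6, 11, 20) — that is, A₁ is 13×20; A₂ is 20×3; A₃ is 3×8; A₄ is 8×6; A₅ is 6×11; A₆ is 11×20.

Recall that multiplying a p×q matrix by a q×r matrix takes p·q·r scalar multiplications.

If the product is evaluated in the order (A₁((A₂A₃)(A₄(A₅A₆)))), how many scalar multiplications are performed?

11160

(A₂A₃): 20×3 by 3×8 → 20×8, cost 20·3·8 = 480
(A₅A₆): 6×11 by 11×20 → 6×20, cost 6·11·20 = 1320
(A₄(A₅A₆)): 8×6 by 6×20 → 8×20, cost 8·6·20 = 960; cumulative 2280
((A₂A₃)(A₄(A₅A₆))): 20×8 by 8×20 → 20×20, cost 20·8·20 = 3200; cumulative 5960
(A₁((A₂A₃)(A₄(A₅A₆)))): 13×20 by 20×20 → 13×20, cost 13·20·20 = 5200; cumulative 11160
Total: 11160 scalar multiplications.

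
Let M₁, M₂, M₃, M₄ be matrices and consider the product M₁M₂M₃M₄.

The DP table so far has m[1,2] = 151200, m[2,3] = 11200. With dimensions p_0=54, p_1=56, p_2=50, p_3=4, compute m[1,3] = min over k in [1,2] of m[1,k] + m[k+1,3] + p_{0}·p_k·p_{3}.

m[1,3] = min over k∈[1,2] of m[1,k]+m[k+1,3]+p_{0}·p_k·p_{3}.
k=1: 0 + 11200 + 54·56·4 = 23296; k=2: 151200 + 0 + 54·50·4 = 162000.
Minimum: 23296 at k=1.

23296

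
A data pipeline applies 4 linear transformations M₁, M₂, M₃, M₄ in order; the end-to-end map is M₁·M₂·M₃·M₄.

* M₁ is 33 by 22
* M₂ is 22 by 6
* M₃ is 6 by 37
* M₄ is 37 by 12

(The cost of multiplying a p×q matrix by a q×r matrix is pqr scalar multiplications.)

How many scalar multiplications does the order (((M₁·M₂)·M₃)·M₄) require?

26334

(M₁·M₂): 33×22 by 22×6 → 33×6, cost 33·22·6 = 4356
((M₁·M₂)·M₃): 33×6 by 6×37 → 33×37, cost 33·6·37 = 7326; cumulative 11682
(((M₁·M₂)·M₃)·M₄): 33×37 by 37×12 → 33×12, cost 33·37·12 = 14652; cumulative 26334
Total: 26334 scalar multiplications.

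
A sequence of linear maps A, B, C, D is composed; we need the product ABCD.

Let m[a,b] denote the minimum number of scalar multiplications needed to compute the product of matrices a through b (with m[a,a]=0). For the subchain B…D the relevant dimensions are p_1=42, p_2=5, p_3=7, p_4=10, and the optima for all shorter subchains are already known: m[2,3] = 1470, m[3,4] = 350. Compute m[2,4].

2450

m[2,4] = min over k∈[2,3] of m[2,k]+m[k+1,4]+p_{1}·p_k·p_{4}.
k=2: 0 + 350 + 42·5·10 = 2450; k=3: 1470 + 0 + 42·7·10 = 4410.
Minimum: 2450 at k=2.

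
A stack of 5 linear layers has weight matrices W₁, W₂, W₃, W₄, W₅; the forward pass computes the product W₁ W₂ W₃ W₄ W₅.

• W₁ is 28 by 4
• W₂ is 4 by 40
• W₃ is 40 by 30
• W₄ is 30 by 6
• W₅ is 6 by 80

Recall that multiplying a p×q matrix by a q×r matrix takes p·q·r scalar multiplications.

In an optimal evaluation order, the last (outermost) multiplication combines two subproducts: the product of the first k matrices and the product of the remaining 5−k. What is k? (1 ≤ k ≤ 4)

Adjacent pairs: W₁W₂ = 28·4·40 = 4480; W₂W₃ = 4·40·30 = 4800; W₃W₄ = 40·30·6 = 7200; W₄W₅ = 30·6·80 = 14400.
Length 3: W₁..W₃: k=1: 0+4800+28·4·30=8160; k=2: 4480+0+28·40·30=38080 → min 8160 | W₂..W₄: k=2: 0+7200+4·40·6=8160; k=3: 4800+0+4·30·6=5520 → min 5520 | W₃..W₅: k=3: 0+14400+40·30·80=110400; k=4: 7200+0+40·6·80=26400 → min 26400.
Length 4: W₁..W₄: k=1: 0+5520+28·4·6=6192; k=2: 4480+7200+28·40·6=18400; k=3: 8160+0+28·30·6=13200 → min 6192 | W₂..W₅: k=2: 0+26400+4·40·80=39200; k=3: 4800+14400+4·30·80=28800; k=4: 5520+0+4·6·80=7440 → min 7440.
Top-level splits: k=1: (W₁..W₁)·(W₂..W₅) → 0+7440+28·4·80 = 16400; k=2: (W₁..W₂)·(W₃..W₅) → 4480+26400+28·40·80 = 120480; k=3: (W₁..W₃)·(W₄..W₅) → 8160+14400+28·30·80 = 89760; k=4: (W₁..W₄)·(W₅..W₅) → 6192+0+28·6·80 = 19632.
Best split is after W₁, i.e. k = 1.

1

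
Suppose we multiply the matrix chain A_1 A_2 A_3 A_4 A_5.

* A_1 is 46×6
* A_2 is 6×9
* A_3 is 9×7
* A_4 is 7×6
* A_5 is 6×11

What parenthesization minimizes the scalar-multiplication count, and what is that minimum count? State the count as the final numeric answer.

Adjacent pairs: A_1A_2 = 46·6·9 = 2484; A_2A_3 = 6·9·7 = 378; A_3A_4 = 9·7·6 = 378; A_4A_5 = 7·6·11 = 462.
Length 3: A_1..A_3: k=1: 0+378+46·6·7=2310; k=2: 2484+0+46·9·7=5382 → min 2310 | A_2..A_4: k=2: 0+378+6·9·6=702; k=3: 378+0+6·7·6=630 → min 630 | A_3..A_5: k=3: 0+462+9·7·11=1155; k=4: 378+0+9·6·11=972 → min 972.
Length 4: A_1..A_4: k=1: 0+630+46·6·6=2286; k=2: 2484+378+46·9·6=5346; k=3: 2310+0+46·7·6=4242 → min 2286 | A_2..A_5: k=2: 0+972+6·9·11=1566; k=3: 378+462+6·7·11=1302; k=4: 630+0+6·6·11=1026 → min 1026.
Length 5: A_1..A_5: k=1: 0+1026+46·6·11=4062; k=2: 2484+972+46·9·11=8010; k=3: 2310+462+46·7·11=6314; k=4: 2286+0+46·6·11=5322 → min 4062.
Optimal parenthesization: (A_1 (((A_2 A_3) A_4) A_5)) with cost 4062.

4062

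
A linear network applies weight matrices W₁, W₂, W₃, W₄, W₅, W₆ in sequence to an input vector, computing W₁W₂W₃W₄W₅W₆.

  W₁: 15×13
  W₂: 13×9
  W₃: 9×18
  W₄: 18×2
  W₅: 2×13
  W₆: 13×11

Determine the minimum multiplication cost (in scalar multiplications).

1564

Adjacent pairs: W₁W₂ = 15·13·9 = 1755; W₂W₃ = 13·9·18 = 2106; W₃W₄ = 9·18·2 = 324; W₄W₅ = 18·2·13 = 468; W₅W₆ = 2·13·11 = 286.
Length 3: W₁..W₃: k=1: 0+2106+15·13·18=5616; k=2: 1755+0+15·9·18=4185 → min 4185 | W₂..W₄: k=2: 0+324+13·9·2=558; k=3: 2106+0+13·18·2=2574 → min 558 | W₃..W₅: k=3: 0+468+9·18·13=2574; k=4: 324+0+9·2·13=558 → min 558 | W₄..W₆: k=4: 0+286+18·2·11=682; k=5: 468+0+18·13·11=3042 → min 682.
Length 4: W₁..W₄: k=1: 0+558+15·13·2=948; k=2: 1755+324+15·9·2=2349; k=3: 4185+0+15·18·2=4725 → min 948 | W₂..W₅: k=2: 0+558+13·9·13=2079; k=3: 2106+468+13·18·13=5616; k=4: 558+0+13·2·13=896 → min 896 | W₃..W₆: k=3: 0+682+9·18·11=2464; k=4: 324+286+9·2·11=808; k=5: 558+0+9·13·11=1845 → min 808.
Length 5: W₁..W₅: k=1: 0+896+15·13·13=3431; k=2: 1755+558+15·9·13=4068; k=3: 4185+468+15·18·13=8163; k=4: 948+0+15·2·13=1338 → min 1338 | W₂..W₆: k=2: 0+808+13·9·11=2095; k=3: 2106+682+13·18·11=5362; k=4: 558+286+13·2·11=1130; k=5: 896+0+13·13·11=2755 → min 1130.
Length 6: W₁..W₆: k=1: 0+1130+15·13·11=3275; k=2: 1755+808+15·9·11=4048; k=3: 4185+682+15·18·11=7837; k=4: 948+286+15·2·11=1564; k=5: 1338+0+15·13·11=3483 → min 1564.
Optimal order: ((W₁(W₂(W₃W₄)))(W₅W₆)) with cost 1564.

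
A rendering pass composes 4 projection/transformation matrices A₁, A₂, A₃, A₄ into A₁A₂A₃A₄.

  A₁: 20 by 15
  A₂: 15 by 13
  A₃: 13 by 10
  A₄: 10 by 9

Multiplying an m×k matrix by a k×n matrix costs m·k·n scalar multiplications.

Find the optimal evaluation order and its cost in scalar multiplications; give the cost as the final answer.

Adjacent pairs: A₁A₂ = 20·15·13 = 3900; A₂A₃ = 15·13·10 = 1950; A₃A₄ = 13·10·9 = 1170.
Length 3: A₁..A₃: k=1: 0+1950+20·15·10=4950; k=2: 3900+0+20·13·10=6500 → min 4950 | A₂..A₄: k=2: 0+1170+15·13·9=2925; k=3: 1950+0+15·10·9=3300 → min 2925.
Length 4: A₁..A₄: k=1: 0+2925+20·15·9=5625; k=2: 3900+1170+20·13·9=7410; k=3: 4950+0+20·10·9=6750 → min 5625.
Optimal parenthesization: (A₁(A₂(A₃A₄))) with cost 5625.

5625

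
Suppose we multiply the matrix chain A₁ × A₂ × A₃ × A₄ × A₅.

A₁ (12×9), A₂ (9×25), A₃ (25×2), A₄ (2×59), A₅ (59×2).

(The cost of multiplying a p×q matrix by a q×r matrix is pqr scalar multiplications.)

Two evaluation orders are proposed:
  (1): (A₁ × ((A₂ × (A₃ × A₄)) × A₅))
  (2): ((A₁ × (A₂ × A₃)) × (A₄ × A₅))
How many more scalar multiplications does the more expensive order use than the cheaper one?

Order (1) = (A₁ × ((A₂ × (A₃ × A₄)) × A₅)): (A₃ × A₄): 25×2 by 2×59 → 25×59, cost 25·2·59 = 2950; (A₂ × (A₃ × A₄)): 9×25 by 25×59 → 9×59, cost 9·25·59 = 13275; cumulative 16225; ((A₂ × (A₃ × A₄)) × A₅): 9×59 by 59×2 → 9×2, cost 9·59·2 = 1062; cumulative 17287; (A₁ × ((A₂ × (A₃ × A₄)) × A₅)): 12×9 by 9×2 → 12×2, cost 12·9·2 = 216; cumulative 17503. Total 17503.
Order (2) = ((A₁ × (A₂ × A₃)) × (A₄ × A₅)): (A₂ × A₃): 9×25 by 25×2 → 9×2, cost 9·25·2 = 450; (A₁ × (A₂ × A₃)): 12×9 by 9×2 → 12×2, cost 12·9·2 = 216; cumulative 666; (A₄ × A₅): 2×59 by 59×2 → 2×2, cost 2·59·2 = 236; ((A₁ × (A₂ × A₃)) × (A₄ × A₅)): 12×2 by 2×2 → 12×2, cost 12·2·2 = 48; cumulative 950. Total 950.
Difference: |17503 − 950| = 16553.

16553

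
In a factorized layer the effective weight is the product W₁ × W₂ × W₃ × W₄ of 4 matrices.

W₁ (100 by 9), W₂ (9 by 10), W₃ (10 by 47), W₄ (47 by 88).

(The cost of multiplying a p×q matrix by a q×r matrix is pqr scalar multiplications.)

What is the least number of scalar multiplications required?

Adjacent pairs: W₁W₂ = 100·9·10 = 9000; W₂W₃ = 9·10·47 = 4230; W₃W₄ = 10·47·88 = 41360.
Length 3: W₁..W₃: k=1: 0+4230+100·9·47=46530; k=2: 9000+0+100·10·47=56000 → min 46530 | W₂..W₄: k=2: 0+41360+9·10·88=49280; k=3: 4230+0+9·47·88=41454 → min 41454.
Length 4: W₁..W₄: k=1: 0+41454+100·9·88=120654; k=2: 9000+41360+100·10·88=138360; k=3: 46530+0+100·47·88=460130 → min 120654.
Optimal order: (W₁ × ((W₂ × W₃) × W₄)) with cost 120654.

120654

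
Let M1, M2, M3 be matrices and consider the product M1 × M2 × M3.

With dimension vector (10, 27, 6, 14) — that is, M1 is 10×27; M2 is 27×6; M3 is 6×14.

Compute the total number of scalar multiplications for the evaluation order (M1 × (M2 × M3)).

6048

(M2 × M3): 27×6 by 6×14 → 27×14, cost 27·6·14 = 2268
(M1 × (M2 × M3)): 10×27 by 27×14 → 10×14, cost 10·27·14 = 3780; cumulative 6048
Total: 6048 scalar multiplications.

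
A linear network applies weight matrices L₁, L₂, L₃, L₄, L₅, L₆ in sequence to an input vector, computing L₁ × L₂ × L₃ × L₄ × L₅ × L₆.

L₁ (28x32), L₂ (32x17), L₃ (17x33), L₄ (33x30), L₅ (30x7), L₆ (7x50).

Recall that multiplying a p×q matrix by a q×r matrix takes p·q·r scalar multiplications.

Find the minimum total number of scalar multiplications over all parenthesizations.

Adjacent pairs: L₁L₂ = 28·32·17 = 15232; L₂L₃ = 32·17·33 = 17952; L₃L₄ = 17·33·30 = 16830; L₄L₅ = 33·30·7 = 6930; L₅L₆ = 30·7·50 = 10500.
Length 3: L₁..L₃: k=1: 0+17952+28·32·33=47520; k=2: 15232+0+28·17·33=30940 → min 30940 | L₂..L₄: k=2: 0+16830+32·17·30=33150; k=3: 17952+0+32·33·30=49632 → min 33150 | L₃..L₅: k=3: 0+6930+17·33·7=10857; k=4: 16830+0+17·30·7=20400 → min 10857 | L₄..L₆: k=4: 0+10500+33·30·50=60000; k=5: 6930+0+33·7·50=18480 → min 18480.
Length 4: L₁..L₄: k=1: 0+33150+28·32·30=60030; k=2: 15232+16830+28·17·30=46342; k=3: 30940+0+28·33·30=58660 → min 46342 | L₂..L₅: k=2: 0+10857+32·17·7=14665; k=3: 17952+6930+32·33·7=32274; k=4: 33150+0+32·30·7=39870 → min 14665 | L₃..L₆: k=3: 0+18480+17·33·50=46530; k=4: 16830+10500+17·30·50=52830; k=5: 10857+0+17·7·50=16807 → min 16807.
Length 5: L₁..L₅: k=1: 0+14665+28·32·7=20937; k=2: 15232+10857+28·17·7=29421; k=3: 30940+6930+28·33·7=44338; k=4: 46342+0+28·30·7=52222 → min 20937 | L₂..L₆: k=2: 0+16807+32·17·50=44007; k=3: 17952+18480+32·33·50=89232; k=4: 33150+10500+32·30·50=91650; k=5: 14665+0+32·7·50=25865 → min 25865.
Length 6: L₁..L₆: k=1: 0+25865+28·32·50=70665; k=2: 15232+16807+28·17·50=55839; k=3: 30940+18480+28·33·50=95620; k=4: 46342+10500+28·30·50=98842; k=5: 20937+0+28·7·50=30737 → min 30737.
Optimal order: ((L₁ × (L₂ × (L₃ × (L₄ × L₅)))) × L₆) with cost 30737.

30737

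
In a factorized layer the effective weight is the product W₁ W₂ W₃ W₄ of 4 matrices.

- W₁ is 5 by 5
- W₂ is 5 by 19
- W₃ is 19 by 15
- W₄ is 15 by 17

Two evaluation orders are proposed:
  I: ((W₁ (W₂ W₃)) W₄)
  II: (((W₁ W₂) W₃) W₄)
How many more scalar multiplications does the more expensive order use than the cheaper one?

Order I = ((W₁ (W₂ W₃)) W₄): (W₂ W₃): 5×19 by 19×15 → 5×15, cost 5·19·15 = 1425; (W₁ (W₂ W₃)): 5×5 by 5×15 → 5×15, cost 5·5·15 = 375; cumulative 1800; ((W₁ (W₂ W₃)) W₄): 5×15 by 15×17 → 5×17, cost 5·15·17 = 1275; cumulative 3075. Total 3075.
Order II = (((W₁ W₂) W₃) W₄): (W₁ W₂): 5×5 by 5×19 → 5×19, cost 5·5·19 = 475; ((W₁ W₂) W₃): 5×19 by 19×15 → 5×15, cost 5·19·15 = 1425; cumulative 1900; (((W₁ W₂) W₃) W₄): 5×15 by 15×17 → 5×17, cost 5·15·17 = 1275; cumulative 3175. Total 3175.
Difference: |3075 − 3175| = 100.

100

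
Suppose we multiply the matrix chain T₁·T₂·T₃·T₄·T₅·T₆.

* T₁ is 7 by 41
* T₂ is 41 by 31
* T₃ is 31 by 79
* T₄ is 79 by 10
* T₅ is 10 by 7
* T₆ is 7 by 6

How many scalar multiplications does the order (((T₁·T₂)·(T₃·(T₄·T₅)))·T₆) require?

(T₁·T₂): 7×41 by 41×31 → 7×31, cost 7·41·31 = 8897
(T₄·T₅): 79×10 by 10×7 → 79×7, cost 79·10·7 = 5530
(T₃·(T₄·T₅)): 31×79 by 79×7 → 31×7, cost 31·79·7 = 17143; cumulative 22673
((T₁·T₂)·(T₃·(T₄·T₅))): 7×31 by 31×7 → 7×7, cost 7·31·7 = 1519; cumulative 33089
(((T₁·T₂)·(T₃·(T₄·T₅)))·T₆): 7×7 by 7×6 → 7×6, cost 7·7·6 = 294; cumulative 33383
Total: 33383 scalar multiplications.

33383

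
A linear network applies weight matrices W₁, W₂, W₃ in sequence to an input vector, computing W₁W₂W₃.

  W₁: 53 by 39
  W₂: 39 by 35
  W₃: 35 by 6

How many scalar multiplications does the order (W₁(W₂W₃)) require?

(W₂W₃): 39×35 by 35×6 → 39×6, cost 39·35·6 = 8190
(W₁(W₂W₃)): 53×39 by 39×6 → 53×6, cost 53·39·6 = 12402; cumulative 20592
Total: 20592 scalar multiplications.

20592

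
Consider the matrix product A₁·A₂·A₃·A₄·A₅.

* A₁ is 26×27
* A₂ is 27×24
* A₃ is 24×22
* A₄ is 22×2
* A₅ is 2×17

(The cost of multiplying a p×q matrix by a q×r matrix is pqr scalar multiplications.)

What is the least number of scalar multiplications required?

Adjacent pairs: A₁A₂ = 26·27·24 = 16848; A₂A₃ = 27·24·22 = 14256; A₃A₄ = 24·22·2 = 1056; A₄A₅ = 22·2·17 = 748.
Length 3: A₁..A₃: k=1: 0+14256+26·27·22=29700; k=2: 16848+0+26·24·22=30576 → min 29700 | A₂..A₄: k=2: 0+1056+27·24·2=2352; k=3: 14256+0+27·22·2=15444 → min 2352 | A₃..A₅: k=3: 0+748+24·22·17=9724; k=4: 1056+0+24·2·17=1872 → min 1872.
Length 4: A₁..A₄: k=1: 0+2352+26·27·2=3756; k=2: 16848+1056+26·24·2=19152; k=3: 29700+0+26·22·2=30844 → min 3756 | A₂..A₅: k=2: 0+1872+27·24·17=12888; k=3: 14256+748+27·22·17=25102; k=4: 2352+0+27·2·17=3270 → min 3270.
Length 5: A₁..A₅: k=1: 0+3270+26·27·17=15204; k=2: 16848+1872+26·24·17=29328; k=3: 29700+748+26·22·17=40172; k=4: 3756+0+26·2·17=4640 → min 4640.
Optimal order: ((A₁·(A₂·(A₃·A₄)))·A₅) with cost 4640.

4640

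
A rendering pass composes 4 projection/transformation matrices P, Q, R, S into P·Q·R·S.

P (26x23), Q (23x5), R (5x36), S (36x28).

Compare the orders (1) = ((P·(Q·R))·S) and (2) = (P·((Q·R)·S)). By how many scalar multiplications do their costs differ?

Order (1) = ((P·(Q·R))·S): (Q·R): 23×5 by 5×36 → 23×36, cost 23·5·36 = 4140; (P·(Q·R)): 26×23 by 23×36 → 26×36, cost 26·23·36 = 21528; cumulative 25668; ((P·(Q·R))·S): 26×36 by 36×28 → 26×28, cost 26·36·28 = 26208; cumulative 51876. Total 51876.
Order (2) = (P·((Q·R)·S)): (Q·R): 23×5 by 5×36 → 23×36, cost 23·5·36 = 4140; ((Q·R)·S): 23×36 by 36×28 → 23×28, cost 23·36·28 = 23184; cumulative 27324; (P·((Q·R)·S)): 26×23 by 23×28 → 26×28, cost 26·23·28 = 16744; cumulative 44068. Total 44068.
Difference: |51876 − 44068| = 7808.

7808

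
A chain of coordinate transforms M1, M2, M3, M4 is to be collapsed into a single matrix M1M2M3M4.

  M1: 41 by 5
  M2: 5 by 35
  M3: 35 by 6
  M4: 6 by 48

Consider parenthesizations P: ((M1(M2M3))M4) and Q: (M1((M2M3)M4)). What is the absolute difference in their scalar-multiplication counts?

Order P = ((M1(M2M3))M4): (M2M3): 5×35 by 35×6 → 5×6, cost 5·35·6 = 1050; (M1(M2M3)): 41×5 by 5×6 → 41×6, cost 41·5·6 = 1230; cumulative 2280; ((M1(M2M3))M4): 41×6 by 6×48 → 41×48, cost 41·6·48 = 11808; cumulative 14088. Total 14088.
Order Q = (M1((M2M3)M4)): (M2M3): 5×35 by 35×6 → 5×6, cost 5·35·6 = 1050; ((M2M3)M4): 5×6 by 6×48 → 5×48, cost 5·6·48 = 1440; cumulative 2490; (M1((M2M3)M4)): 41×5 by 5×48 → 41×48, cost 41·5·48 = 9840; cumulative 12330. Total 12330.
Difference: |14088 − 12330| = 1758.

1758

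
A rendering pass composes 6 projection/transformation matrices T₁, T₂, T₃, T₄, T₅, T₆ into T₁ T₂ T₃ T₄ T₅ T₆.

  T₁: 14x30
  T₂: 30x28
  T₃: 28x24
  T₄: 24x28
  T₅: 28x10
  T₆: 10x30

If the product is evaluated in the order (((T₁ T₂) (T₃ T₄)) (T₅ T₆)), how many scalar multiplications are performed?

(T₁ T₂): 14×30 by 30×28 → 14×28, cost 14·30·28 = 11760
(T₃ T₄): 28×24 by 24×28 → 28×28, cost 28·24·28 = 18816
((T₁ T₂) (T₃ T₄)): 14×28 by 28×28 → 14×28, cost 14·28·28 = 10976; cumulative 41552
(T₅ T₆): 28×10 by 10×30 → 28×30, cost 28·10·30 = 8400
(((T₁ T₂) (T₃ T₄)) (T₅ T₆)): 14×28 by 28×30 → 14×30, cost 14·28·30 = 11760; cumulative 61712
Total: 61712 scalar multiplications.

61712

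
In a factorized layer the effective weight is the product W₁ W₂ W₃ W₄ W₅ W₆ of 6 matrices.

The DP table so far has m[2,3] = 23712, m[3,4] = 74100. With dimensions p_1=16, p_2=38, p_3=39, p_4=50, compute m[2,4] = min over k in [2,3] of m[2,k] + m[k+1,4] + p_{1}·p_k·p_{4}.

54912

m[2,4] = min over k∈[2,3] of m[2,k]+m[k+1,4]+p_{1}·p_k·p_{4}.
k=2: 0 + 74100 + 16·38·50 = 104500; k=3: 23712 + 0 + 16·39·50 = 54912.
Minimum: 54912 at k=3.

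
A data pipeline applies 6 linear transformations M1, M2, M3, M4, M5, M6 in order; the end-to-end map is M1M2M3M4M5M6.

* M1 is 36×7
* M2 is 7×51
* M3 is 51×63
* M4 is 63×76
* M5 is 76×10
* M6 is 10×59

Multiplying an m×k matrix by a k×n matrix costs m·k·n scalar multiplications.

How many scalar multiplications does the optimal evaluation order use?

80325

Adjacent pairs: M1M2 = 36·7·51 = 12852; M2M3 = 7·51·63 = 22491; M3M4 = 51·63·76 = 244188; M4M5 = 63·76·10 = 47880; M5M6 = 76·10·59 = 44840.
Length 3: M1..M3: k=1: 0+22491+36·7·63=38367; k=2: 12852+0+36·51·63=128520 → min 38367 | M2..M4: k=2: 0+244188+7·51·76=271320; k=3: 22491+0+7·63·76=56007 → min 56007 | M3..M5: k=3: 0+47880+51·63·10=80010; k=4: 244188+0+51·76·10=282948 → min 80010 | M4..M6: k=4: 0+44840+63·76·59=327332; k=5: 47880+0+63·10·59=85050 → min 85050.
Length 4: M1..M4: k=1: 0+56007+36·7·76=75159; k=2: 12852+244188+36·51·76=396576; k=3: 38367+0+36·63·76=210735 → min 75159 | M2..M5: k=2: 0+80010+7·51·10=83580; k=3: 22491+47880+7·63·10=74781; k=4: 56007+0+7·76·10=61327 → min 61327 | M3..M6: k=3: 0+85050+51·63·59=274617; k=4: 244188+44840+51·76·59=517712; k=5: 80010+0+51·10·59=110100 → min 110100.
Length 5: M1..M5: k=1: 0+61327+36·7·10=63847; k=2: 12852+80010+36·51·10=111222; k=3: 38367+47880+36·63·10=108927; k=4: 75159+0+36·76·10=102519 → min 63847 | M2..M6: k=2: 0+110100+7·51·59=131163; k=3: 22491+85050+7·63·59=133560; k=4: 56007+44840+7·76·59=132235; k=5: 61327+0+7·10·59=65457 → min 65457.
Length 6: M1..M6: k=1: 0+65457+36·7·59=80325; k=2: 12852+110100+36·51·59=231276; k=3: 38367+85050+36·63·59=257229; k=4: 75159+44840+36·76·59=281423; k=5: 63847+0+36·10·59=85087 → min 80325.
Optimal order: (M1((((M2M3)M4)M5)M6)) with cost 80325.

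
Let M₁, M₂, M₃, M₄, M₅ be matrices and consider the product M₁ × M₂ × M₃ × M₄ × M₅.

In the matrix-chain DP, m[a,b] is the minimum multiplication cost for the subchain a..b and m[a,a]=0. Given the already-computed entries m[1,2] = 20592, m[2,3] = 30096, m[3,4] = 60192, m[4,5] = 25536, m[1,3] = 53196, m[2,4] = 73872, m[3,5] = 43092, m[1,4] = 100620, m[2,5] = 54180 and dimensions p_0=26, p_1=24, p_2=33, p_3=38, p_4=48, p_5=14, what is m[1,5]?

m[1,5] = min over k∈[1,4] of m[1,k]+m[k+1,5]+p_{0}·p_k·p_{5}.
k=1: 0 + 54180 + 26·24·14 = 62916; k=2: 20592 + 43092 + 26·33·14 = 75696; k=3: 53196 + 25536 + 26·38·14 = 92564; k=4: 100620 + 0 + 26·48·14 = 118092.
Minimum: 62916 at k=1.

62916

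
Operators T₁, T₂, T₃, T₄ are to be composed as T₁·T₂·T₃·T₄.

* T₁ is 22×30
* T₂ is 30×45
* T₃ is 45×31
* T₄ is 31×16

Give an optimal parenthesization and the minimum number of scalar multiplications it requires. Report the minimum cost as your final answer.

54480

Adjacent pairs: T₁T₂ = 22·30·45 = 29700; T₂T₃ = 30·45·31 = 41850; T₃T₄ = 45·31·16 = 22320.
Length 3: T₁..T₃: k=1: 0+41850+22·30·31=62310; k=2: 29700+0+22·45·31=60390 → min 60390 | T₂..T₄: k=2: 0+22320+30·45·16=43920; k=3: 41850+0+30·31·16=56730 → min 43920.
Length 4: T₁..T₄: k=1: 0+43920+22·30·16=54480; k=2: 29700+22320+22·45·16=67860; k=3: 60390+0+22·31·16=71302 → min 54480.
Optimal parenthesization: (T₁·(T₂·(T₃·T₄))) with cost 54480.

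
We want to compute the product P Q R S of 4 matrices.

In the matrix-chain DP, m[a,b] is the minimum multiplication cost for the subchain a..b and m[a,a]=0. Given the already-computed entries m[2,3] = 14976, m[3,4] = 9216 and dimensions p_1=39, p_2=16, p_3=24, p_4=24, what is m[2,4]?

24192

m[2,4] = min over k∈[2,3] of m[2,k]+m[k+1,4]+p_{1}·p_k·p_{4}.
k=2: 0 + 9216 + 39·16·24 = 24192; k=3: 14976 + 0 + 39·24·24 = 37440.
Minimum: 24192 at k=2.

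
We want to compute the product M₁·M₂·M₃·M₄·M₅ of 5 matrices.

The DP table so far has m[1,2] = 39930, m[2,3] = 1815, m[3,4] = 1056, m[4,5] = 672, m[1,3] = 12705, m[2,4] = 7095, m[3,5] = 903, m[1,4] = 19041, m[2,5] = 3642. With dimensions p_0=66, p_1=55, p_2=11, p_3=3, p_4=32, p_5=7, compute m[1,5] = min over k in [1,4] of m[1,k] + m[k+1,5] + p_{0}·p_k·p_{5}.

14763

m[1,5] = min over k∈[1,4] of m[1,k]+m[k+1,5]+p_{0}·p_k·p_{5}.
k=1: 0 + 3642 + 66·55·7 = 29052; k=2: 39930 + 903 + 66·11·7 = 45915; k=3: 12705 + 672 + 66·3·7 = 14763; k=4: 19041 + 0 + 66·32·7 = 33825.
Minimum: 14763 at k=3.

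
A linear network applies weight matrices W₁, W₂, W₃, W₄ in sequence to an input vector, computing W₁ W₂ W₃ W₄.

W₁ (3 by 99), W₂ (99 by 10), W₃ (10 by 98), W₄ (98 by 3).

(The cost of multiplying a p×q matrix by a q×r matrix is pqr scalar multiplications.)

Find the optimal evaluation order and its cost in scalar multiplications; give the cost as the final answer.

Adjacent pairs: W₁W₂ = 3·99·10 = 2970; W₂W₃ = 99·10·98 = 97020; W₃W₄ = 10·98·3 = 2940.
Length 3: W₁..W₃: k=1: 0+97020+3·99·98=126126; k=2: 2970+0+3·10·98=5910 → min 5910 | W₂..W₄: k=2: 0+2940+99·10·3=5910; k=3: 97020+0+99·98·3=126126 → min 5910.
Length 4: W₁..W₄: k=1: 0+5910+3·99·3=6801; k=2: 2970+2940+3·10·3=6000; k=3: 5910+0+3·98·3=6792 → min 6000.
Optimal parenthesization: ((W₁ W₂) (W₃ W₄)) with cost 6000.

6000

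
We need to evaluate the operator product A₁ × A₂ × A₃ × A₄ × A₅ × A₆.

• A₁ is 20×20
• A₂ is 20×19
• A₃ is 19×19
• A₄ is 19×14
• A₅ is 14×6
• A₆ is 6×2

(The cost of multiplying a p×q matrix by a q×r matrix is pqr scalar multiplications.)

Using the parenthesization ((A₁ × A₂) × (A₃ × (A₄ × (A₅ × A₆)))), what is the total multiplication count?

9782

(A₁ × A₂): 20×20 by 20×19 → 20×19, cost 20·20·19 = 7600
(A₅ × A₆): 14×6 by 6×2 → 14×2, cost 14·6·2 = 168
(A₄ × (A₅ × A₆)): 19×14 by 14×2 → 19×2, cost 19·14·2 = 532; cumulative 700
(A₃ × (A₄ × (A₅ × A₆))): 19×19 by 19×2 → 19×2, cost 19·19·2 = 722; cumulative 1422
((A₁ × A₂) × (A₃ × (A₄ × (A₅ × A₆)))): 20×19 by 19×2 → 20×2, cost 20·19·2 = 760; cumulative 9782
Total: 9782 scalar multiplications.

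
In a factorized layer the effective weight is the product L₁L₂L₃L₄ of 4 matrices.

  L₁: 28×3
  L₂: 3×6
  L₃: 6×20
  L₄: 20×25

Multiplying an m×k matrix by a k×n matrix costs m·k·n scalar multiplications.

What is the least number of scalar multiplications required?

3960

Adjacent pairs: L₁L₂ = 28·3·6 = 504; L₂L₃ = 3·6·20 = 360; L₃L₄ = 6·20·25 = 3000.
Length 3: L₁..L₃: k=1: 0+360+28·3·20=2040; k=2: 504+0+28·6·20=3864 → min 2040 | L₂..L₄: k=2: 0+3000+3·6·25=3450; k=3: 360+0+3·20·25=1860 → min 1860.
Length 4: L₁..L₄: k=1: 0+1860+28·3·25=3960; k=2: 504+3000+28·6·25=7704; k=3: 2040+0+28·20·25=16040 → min 3960.
Optimal order: (L₁((L₂L₃)L₄)) with cost 3960.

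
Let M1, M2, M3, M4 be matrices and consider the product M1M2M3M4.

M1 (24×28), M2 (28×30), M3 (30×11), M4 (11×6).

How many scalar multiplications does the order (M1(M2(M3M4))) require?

11052

(M3M4): 30×11 by 11×6 → 30×6, cost 30·11·6 = 1980
(M2(M3M4)): 28×30 by 30×6 → 28×6, cost 28·30·6 = 5040; cumulative 7020
(M1(M2(M3M4))): 24×28 by 28×6 → 24×6, cost 24·28·6 = 4032; cumulative 11052
Total: 11052 scalar multiplications.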